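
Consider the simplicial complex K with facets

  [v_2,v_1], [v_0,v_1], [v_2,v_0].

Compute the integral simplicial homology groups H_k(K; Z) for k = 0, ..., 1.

Take the total order v_0 < v_1 < v_2 on the vertex set. Then K (dimension 1) consists of the simplices:

  0-simplices (3): [v_0], [v_1], [v_2]
  1-simplices (3): [v_0,v_1], [v_0,v_2], [v_1,v_2]

giving chain groups C_0 ≅ Z^3, C_1 ≅ Z^3.

∂_1: C_1 → C_0 sends each edge [p,q] (with p < q) to q − p.
As a 3×3 matrix over Z this has rank 2, with invariant factors (1,1).

Now H_k = ker ∂_k / im ∂_{k+1}, so:

  H_0: rank C_0 − rank ∂_1 = 3 − 2 = 1, and the invariant factors of ∂_1 are all 1, so H_0 = Z.
  H_1: rank ker ∂_1 − rank ∂_2 = (3 − 2) − 0 = 1, and there is no ∂_2, so H_1 = Z.

As a check, the Euler characteristic is 3 − 3 = 0, which agrees with 1 − 1 = 0.

H_0 ≅ Z,  H_1 ≅ Z.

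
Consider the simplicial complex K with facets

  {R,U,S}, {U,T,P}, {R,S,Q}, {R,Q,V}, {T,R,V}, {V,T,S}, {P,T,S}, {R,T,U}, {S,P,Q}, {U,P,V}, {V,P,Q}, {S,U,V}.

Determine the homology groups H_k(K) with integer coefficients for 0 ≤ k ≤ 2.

H_0 ≅ Z,  H_1 ≅ Z/2,  H_2 = 0.

Take the total order P < Q < R < S < T < U < V on the vertex set. Then K (dimension 2) consists of the simplices:

  0-simplices (7): P, Q, R, S, T, U, V
  1-simplices (18): PQ, PS, PT, PU, PV, QR, QS, QV, RS, RT, RU, RV, ST, SU, SV, TU, TV, UV
  2-simplices (12): PQS, PQV, PST, PTU, PUV, QRS, QRV, RSU, RTU, RTV, STV, SUV

giving chain groups C_0 ≅ Z^7, C_1 ≅ Z^18, C_2 ≅ Z^12.

The boundary map ∂_1: C_1 → C_0 maps an edge to its endpoints' difference, ∂[p,q] = q − p. For instance
  ∂PV = V − P.
This gives a 7×18 integer matrix of rank 6; reducing to Smith normal form yields diagonal entries (1,1,1,1,1,1).

∂_2: C_2 → C_1 acts by ∂[p,q,r] = [q,r] − [p,r] + [p,q]. For instance
  ∂PTU = TU − PU + PT,
  ∂PQV = QV − PV + PQ.
The 18×12 boundary matrix has rank 12 and Smith normal form diag(1,1,1,1,1,1,1,1,1,1,1,2).

From H_k ≅ ker(∂_k) / im(∂_{k+1}) we obtain:

  H_0: rank C_0 − rank ∂_1 = 7 − 6 = 1, and the invariant factors of ∂_1 are all 1, so H_0 = Z.
  H_1: rank ker ∂_1 − rank ∂_2 = (18 − 6) − 12 = 0, and ∂_2 has invariant factor 2 > 1, so H_1 = Z/2.
  H_2: rank ker ∂_2 − rank ∂_3 = (12 − 12) − 0 = 0, and there is no ∂_3, so H_2 = 0.

(K is a triangulation of the real projective plane RP^2.)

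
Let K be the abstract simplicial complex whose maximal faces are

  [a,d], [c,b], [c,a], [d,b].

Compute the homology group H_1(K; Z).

Fix the vertex order a < b < c < d and write every simplex with vertices in increasing order. Then dim K = 1 and the simplices of K are:

  0-simplices (4): a, b, c, d
  1-simplices (4): ac, ad, bc, bd

giving chain groups C_0 ≅ Z^4, C_1 ≅ Z^4.

∂_1: C_1 → C_0 maps an edge to its endpoints' difference, ∂[p,q] = q − p. For instance
  ∂bd = d − b.
The resulting 4×4 matrix has rank 3, and its Smith normal form has invariant factors (1,1,1).

Reading off H_k = ker ∂_k / im ∂_{k+1}:

  H_1: rank ker ∂_1 − rank ∂_2 = (4 − 3) − 0 = 1, and there is no ∂_2, so H_1 = Z.

(K is a triangulation of the circle S^1.)

H_1 ≅ Z.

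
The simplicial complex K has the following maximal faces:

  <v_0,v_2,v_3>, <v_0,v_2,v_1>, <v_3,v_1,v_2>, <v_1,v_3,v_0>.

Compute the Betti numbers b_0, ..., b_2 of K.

b_0 = 1, b_1 = 0, b_2 = 1.

Take the total order v_0 < v_1 < v_2 < v_3 on the vertex set. Then K (dimension 2) consists of the simplices:

  0-simplices (4): [v_0], [v_1], [v_2], [v_3]
  1-simplices (6): [v_0,v_1], [v_0,v_2], [v_0,v_3], [v_1,v_2], [v_1,v_3], [v_2,v_3]
  2-simplices (4): [v_0,v_1,v_2], [v_0,v_1,v_3], [v_0,v_2,v_3], [v_1,v_2,v_3]

so the chain groups are C_0 ≅ Z^4, C_1 ≅ Z^6, C_2 ≅ Z^4.

The boundary map ∂_1: C_1 → C_0 maps an edge to its endpoints' difference, ∂[p,q] = q − p.
The 4×6 boundary matrix has rank 3 and Smith normal form diag(1,1,1).

Boundary ∂_2: C_2 → C_1 acts by ∂[p,q,r] = [q,r] − [p,r] + [p,q]. For instance
  ∂[v_0,v_1,v_2] = [v_1,v_2] − [v_0,v_2] + [v_0,v_1],
  ∂[v_0,v_1,v_3] = [v_1,v_3] − [v_0,v_3] + [v_0,v_1].
The 6×4 boundary matrix has rank 3 and Smith normal form diag(1,1,1).

Computing H_k = (kernel of ∂_k) / (image of ∂_{k+1}):

  H_0: rank C_0 − rank ∂_1 = 4 − 3 = 1, and the invariant factors of ∂_1 are all 1, so H_0 ≅ Z.
  H_1: rank ker ∂_1 − rank ∂_2 = (6 − 3) − 3 = 0, and the invariant factors of ∂_2 are all 1, so H_1 ≅ 0.
  H_2: rank ker ∂_2 − rank ∂_3 = (4 − 3) − 0 = 1, and there is no ∂_3, so H_2 ≅ Z.

As a check, the Euler characteristic is 4 − 6 + 4 = 2, which agrees with 1 − 0 + 1 = 2.

Hence the Betti numbers are b_0 = 1, b_1 = 0, b_2 = 1.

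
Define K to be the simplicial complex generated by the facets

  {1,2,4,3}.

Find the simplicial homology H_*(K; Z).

Fix the vertex order 1 < 2 < 3 < 4 and write every simplex with vertices in increasing order. Then dim K = 3 and the simplices of K are:

  0-simplices (4): [1], [2], [3], [4]
  1-simplices (6): [1,2], [1,3], [1,4], [2,3], [2,4], [3,4]
  2-simplices (4): [1,2,3], [1,2,4], [1,3,4], [2,3,4]
  3-simplices (1): [1,2,3,4]

giving chain groups C_0 ≅ Z^4, C_1 ≅ Z^6, C_2 ≅ Z^4, C_3 ≅ Z^1.

Boundary ∂_1: C_1 → C_0 sends each edge [p,q] (with p < q) to q − p. For instance
  ∂[1,4] = [4] − [1].
The 4×6 boundary matrix has rank 3 and Smith normal form diag(1,1,1).

The boundary map ∂_2: C_2 → C_1 maps a triangle to the signed sum of its edges. For instance
  ∂[1,2,3] = [2,3] − [1,3] + [1,2],
  ∂[1,3,4] = [3,4] − [1,4] + [1,3].
As a 6×4 matrix over Z this has rank 3, with invariant factors (1,1,1).

∂_3: C_3 → C_2 sends each 3-simplex σ to the alternating sum Σ_i (−1)^i (σ with its i-th vertex removed). For instance
  ∂[1,2,3,4] = [2,3,4] − [1,3,4] + [1,2,4] − [1,2,3].
The resulting 4×1 matrix has rank 1, and its Smith normal form has invariant factors (1).

From H_k ≅ ker(∂_k) / im(∂_{k+1}) we obtain:

  H_0: rank C_0 − rank ∂_1 = 4 − 3 = 1, and the invariant factors of ∂_1 are all 1, so H_0 ≅ Z.
  H_1: rank ker ∂_1 − rank ∂_2 = (6 − 3) − 3 = 0, and the invariant factors of ∂_2 are all 1, so H_1 ≅ 0.
  H_2: rank ker ∂_2 − rank ∂_3 = (4 − 3) − 1 = 0, and the invariant factors of ∂_3 are all 1, so H_2 ≅ 0.
  H_3: rank ker ∂_3 − rank ∂_4 = (1 − 1) − 0 = 0, and there is no ∂_4, so H_3 ≅ 0.

H_0 ≅ Z,  H_1 = 0,  H_2 = 0,  H_3 = 0.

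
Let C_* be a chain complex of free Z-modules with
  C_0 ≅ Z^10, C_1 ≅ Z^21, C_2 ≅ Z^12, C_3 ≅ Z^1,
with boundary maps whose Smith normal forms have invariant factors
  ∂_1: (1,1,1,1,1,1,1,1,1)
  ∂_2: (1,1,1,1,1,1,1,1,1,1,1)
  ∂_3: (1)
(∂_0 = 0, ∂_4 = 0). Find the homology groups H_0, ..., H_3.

H_0 ≅ Z,  H_1 ≅ Z,  H_2 = 0,  H_3 = 0.

H_0: b_0 = 10 − 0 − 9 = 1; torsion from ∂_1 factors > 1: none. So H_0 ≅ Z.
H_1: b_1 = 21 − 9 − 11 = 1; torsion from ∂_2 factors > 1: none. So H_1 ≅ Z.
H_2: b_2 = 12 − 11 − 1 = 0; torsion from ∂_3 factors > 1: none. So H_2 ≅ 0.
H_3: b_3 = 1 − 1 − 0 = 0; torsion from ∂_4 factors > 1: none. So H_3 ≅ 0.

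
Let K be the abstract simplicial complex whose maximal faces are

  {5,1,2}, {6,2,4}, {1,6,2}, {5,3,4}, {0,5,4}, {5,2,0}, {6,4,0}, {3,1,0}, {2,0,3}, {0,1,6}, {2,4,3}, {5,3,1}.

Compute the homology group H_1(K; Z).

H_1 ≅ Z/2.

K has 7 vertices, 18 edges, 12 triangles.
rank ∂_1 = 6, rank ∂_2 = 12 ⇒ b_1 = 18 − 6 − 12 = 0; ∂_2 has invariant factor(s) [2] giving torsion. So H_1 ≅ Z/2.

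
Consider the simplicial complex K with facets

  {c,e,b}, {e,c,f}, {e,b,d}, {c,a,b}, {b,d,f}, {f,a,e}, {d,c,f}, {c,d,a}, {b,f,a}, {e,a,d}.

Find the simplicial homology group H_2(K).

K has 6 vertices, 15 edges, 10 triangles.
rank ∂_2 = 10, rank ∂_3 = 0 ⇒ b_2 = 10 − 10 − 0 = 0. So H_2 ≅ 0.

H_2 ≅ 0.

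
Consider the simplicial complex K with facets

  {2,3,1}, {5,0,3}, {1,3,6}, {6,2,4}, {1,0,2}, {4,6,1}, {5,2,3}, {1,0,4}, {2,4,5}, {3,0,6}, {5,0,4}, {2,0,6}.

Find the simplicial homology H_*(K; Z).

K has 7 vertices, 18 edges, 12 triangles.
rank ∂_0 = 0, rank ∂_1 = 6 ⇒ b_0 = 7 − 0 − 6 = 1; all invariant factors of ∂_1 are 1 so no torsion. So H_0 = Z.
rank ∂_1 = 6, rank ∂_2 = 12 ⇒ b_1 = 18 − 6 − 12 = 0; ∂_2 has invariant factor(s) [2] giving torsion. So H_1 = Z/2Z.
rank ∂_2 = 12, rank ∂_3 = 0 ⇒ b_2 = 12 − 12 − 0 = 0. So H_2 = 0.

H_0 ≅ Z,  H_1 ≅ Z/2Z,  H_2 = 0.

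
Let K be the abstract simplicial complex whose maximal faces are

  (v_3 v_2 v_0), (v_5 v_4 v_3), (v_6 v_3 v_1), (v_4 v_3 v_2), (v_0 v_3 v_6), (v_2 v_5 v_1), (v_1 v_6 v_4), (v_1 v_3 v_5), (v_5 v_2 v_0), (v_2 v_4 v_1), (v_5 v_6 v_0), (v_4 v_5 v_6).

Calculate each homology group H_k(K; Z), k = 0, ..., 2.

Order the vertices as v_0 < v_1 < v_2 < v_3 < v_4 < v_5 < v_6. Listing each simplex with vertices in this order, K has dimension 2 with simplices:

  0-simplices (7): [v_0], [v_1], [v_2], [v_3], [v_4], [v_5], [v_6]
  1-simplices (18): (18 of them)
  2-simplices (12): (12 of them)

Hence C_0 ≅ Z^7, C_1 ≅ Z^18, C_2 ≅ Z^12.

∂_1: C_1 → C_0 is given by ∂[p,q] = [q] − [p]. For instance
  ∂[v_4,v_6] = [v_6] − [v_4].
This gives a 7×18 integer matrix of rank 6; reducing to Smith normal form yields diagonal entries (1,1,1,1,1,1).

∂_2: C_2 → C_1 sends each 2-simplex [p,q,r] to [q,r] − [p,r] + [p,q]. For instance
  ∂[v_2,v_3,v_4] = [v_3,v_4] − [v_2,v_4] + [v_2,v_3],
  ∂[v_0,v_2,v_5] = [v_2,v_5] − [v_0,v_5] + [v_0,v_2].
The 18×12 boundary matrix has rank 12 and Smith normal form diag(1,1,1,1,1,1,1,1,1,1,1,2).

Computing H_k = (kernel of ∂_k) / (image of ∂_{k+1}):

  H_0: rank C_0 − rank ∂_1 = 7 − 6 = 1, and the invariant factors of ∂_1 are all 1, so H_0 = Z.
  H_1: rank ker ∂_1 − rank ∂_2 = (18 − 6) − 12 = 0, and ∂_2 has invariant factor 2 > 1, so H_1 = Z/2Z.
  H_2: rank ker ∂_2 − rank ∂_3 = (12 − 12) − 0 = 0, and there is no ∂_3, so H_2 = 0.

As a check, the Euler characteristic is 7 − 18 + 12 = 1, which agrees with 1 − 0 + 0 = 1.

H_0 ≅ Z,  H_1 ≅ Z/2Z,  H_2 = 0.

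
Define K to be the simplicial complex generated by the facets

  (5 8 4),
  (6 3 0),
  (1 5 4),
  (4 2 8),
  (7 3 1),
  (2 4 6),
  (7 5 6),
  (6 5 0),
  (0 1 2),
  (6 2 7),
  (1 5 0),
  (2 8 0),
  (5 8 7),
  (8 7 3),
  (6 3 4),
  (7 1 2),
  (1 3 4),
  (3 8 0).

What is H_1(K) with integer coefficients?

H_1 ≅ Z^2.

We work with the vertex ordering 0 < 1 < 2 < 3 < 4 < 5 < 6 < 7 < 8. The simplices of K, each written with vertices in increasing order, are:

  0-simplices (9): [0], [1], [2], [3], [4], [5], [6], [7], [8]
  1-simplices (27): (27 of them)
  2-simplices (18): [0,1,2], [0,1,5], [0,2,8], [0,3,6], [0,3,8], [0,5,6], [1,2,7], [1,3,4], [1,3,7], [1,4,5], [2,4,6], [2,4,8], [2,6,7], [3,4,6], [3,7,8], [4,5,8], [5,6,7], [5,7,8]

so the chain groups are C_0 ≅ Z^9, C_1 ≅ Z^27, C_2 ≅ Z^18.

Boundary ∂_1: C_1 → C_0 is given by ∂[p,q] = [q] − [p].
As a 9×27 matrix over Z this has rank 8, with invariant factors (1,1,1,1,1,1,1,1).

Boundary ∂_2: C_2 → C_1 acts by ∂[p,q,r] = [q,r] − [p,r] + [p,q]. For instance
  ∂[2,6,7] = [6,7] − [2,7] + [2,6],
  ∂[3,7,8] = [7,8] − [3,8] + [3,7].
The 27×18 boundary matrix has rank 17 and Smith normal form diag(1,1,1,1,1,1,1,1,1,1,1,1,1,1,1,1,1).

Reading off H_k = ker ∂_k / im ∂_{k+1}:

  H_1: rank ker ∂_1 − rank ∂_2 = (27 − 8) − 17 = 2, and the invariant factors of ∂_2 are all 1, so H_1 = Z^2.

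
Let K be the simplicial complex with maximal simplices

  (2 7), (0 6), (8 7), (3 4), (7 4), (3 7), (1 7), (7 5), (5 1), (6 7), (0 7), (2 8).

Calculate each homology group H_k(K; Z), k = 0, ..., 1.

Fix the vertex order 0 < 1 < 2 < 3 < 4 < 5 < 6 < 7 < 8 and write every simplex with vertices in increasing order. Then dim K = 1 and the simplices of K are:

  0-simplices (9): [0], [1], [2], [3], [4], [5], [6], [7], [8]
  1-simplices (12): [0,6], [0,7], [1,5], [1,7], [2,7], [2,8], [3,4], [3,7], [4,7], [5,7], [6,7], [7,8]

Hence C_0 ≅ Z^9, C_1 ≅ Z^12.

∂_1: C_1 → C_0 sends each edge [p,q] (with p < q) to q − p. For instance
  ∂[0,6] = [6] − [0].
The 9×12 boundary matrix has rank 8 and Smith normal form diag(1,1,1,1,1,1,1,1).

Computing H_k = (kernel of ∂_k) / (image of ∂_{k+1}):

  H_0: rank C_0 − rank ∂_1 = 9 − 8 = 1, and the invariant factors of ∂_1 are all 1, so H_0 ≅ Z.
  H_1: rank ker ∂_1 − rank ∂_2 = (12 − 8) − 0 = 4, and there is no ∂_2, so H_1 ≅ Z^4.

H_0 = Z,  H_1 = Z^4.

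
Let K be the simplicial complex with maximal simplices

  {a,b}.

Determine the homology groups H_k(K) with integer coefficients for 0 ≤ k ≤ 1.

H_0 ≅ Z,  H_1 = 0.

Order the vertices as a < b. Listing each simplex with vertices in this order, K has dimension 1 with simplices:

  0-simplices (2): a, b
  1-simplices (1): ab

Hence C_0 ≅ Z^2, C_1 ≅ Z^1.

The boundary map ∂_1: C_1 → C_0 is given by ∂[p,q] = [q] − [p].
The resulting 2×1 matrix has rank 1, and its Smith normal form has invariant factors (1).

From H_k ≅ ker(∂_k) / im(∂_{k+1}) we obtain:

  H_0: rank C_0 − rank ∂_1 = 2 − 1 = 1, and the invariant factors of ∂_1 are all 1, so H_0 = Z.
  H_1: rank ker ∂_1 − rank ∂_2 = (1 − 1) − 0 = 0, and there is no ∂_2, so H_1 = 0.

As a check, the Euler characteristic is 2 − 1 = 1, which agrees with 1 − 0 = 1.
(K is a triangulation of the 1-simplex.)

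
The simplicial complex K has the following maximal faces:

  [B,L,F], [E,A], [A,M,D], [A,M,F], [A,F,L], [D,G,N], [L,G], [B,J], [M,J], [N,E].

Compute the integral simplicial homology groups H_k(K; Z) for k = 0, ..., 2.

K has 10 vertices, 17 edges, 5 triangles.
rank ∂_0 = 0, rank ∂_1 = 9 ⇒ b_0 = 10 − 0 − 9 = 1; all invariant factors of ∂_1 are 1 so no torsion. So H_0 ≅ Z.
rank ∂_1 = 9, rank ∂_2 = 5 ⇒ b_1 = 17 − 9 − 5 = 3; all invariant factors of ∂_2 are 1 so no torsion. So H_1 ≅ Z^3.
rank ∂_2 = 5, rank ∂_3 = 0 ⇒ b_2 = 5 − 5 − 0 = 0. So H_2 ≅ 0.

H_0 = Z,  H_1 = Z^3,  H_2 = 0.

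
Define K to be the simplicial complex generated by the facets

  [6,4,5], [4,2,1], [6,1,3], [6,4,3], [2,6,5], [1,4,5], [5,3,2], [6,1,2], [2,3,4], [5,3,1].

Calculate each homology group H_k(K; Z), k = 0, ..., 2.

H_0 = Z,  H_1 = Z/2,  H_2 = 0.

K has 6 vertices, 15 edges, 10 triangles.
rank ∂_0 = 0, rank ∂_1 = 5 ⇒ b_0 = 6 − 0 − 5 = 1; all invariant factors of ∂_1 are 1 so no torsion. So H_0 ≅ Z.
rank ∂_1 = 5, rank ∂_2 = 10 ⇒ b_1 = 15 − 5 − 10 = 0; ∂_2 has invariant factor(s) [2] giving torsion. So H_1 ≅ Z/2.
rank ∂_2 = 10, rank ∂_3 = 0 ⇒ b_2 = 10 − 10 − 0 = 0. So H_2 ≅ 0.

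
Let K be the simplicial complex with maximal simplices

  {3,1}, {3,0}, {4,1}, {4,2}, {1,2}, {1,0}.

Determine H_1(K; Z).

Fix the vertex order 0 < 1 < 2 < 3 < 4 and write every simplex with vertices in increasing order. Then dim K = 1 and the simplices of K are:

  0-simplices (5): [0], [1], [2], [3], [4]
  1-simplices (6): [0,1], [0,3], [1,2], [1,3], [1,4], [2,4]

so the chain groups are C_0 ≅ Z^5, C_1 ≅ Z^6.

The boundary map ∂_1: C_1 → C_0 is given by ∂[p,q] = [q] − [p]. For instance
  ∂[2,4] = [4] − [2].
As a 5×6 matrix over Z this has rank 4, with invariant factors (1,1,1,1).

Computing H_k = (kernel of ∂_k) / (image of ∂_{k+1}):

  H_1: rank ker ∂_1 − rank ∂_2 = (6 − 4) − 0 = 2, and there is no ∂_2, so H_1 ≅ Z^2.

(K is a triangulation of a wedge of 2 circles.)

H_1 = Z^2.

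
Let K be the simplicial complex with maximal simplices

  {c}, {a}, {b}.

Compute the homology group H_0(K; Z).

H_0 = Z^3.

Order the vertices as a < b < c. Listing each simplex with vertices in this order, K has dimension 0 with simplices:

  0-simplices (3): a, b, c

so the chain groups are C_0 ≅ Z^3.

Now H_k = ker ∂_k / im ∂_{k+1}, so:

  H_0: rank C_0 − rank ∂_1 = 3 − 0 = 3, and there is no ∂_1, so H_0 = Z^3.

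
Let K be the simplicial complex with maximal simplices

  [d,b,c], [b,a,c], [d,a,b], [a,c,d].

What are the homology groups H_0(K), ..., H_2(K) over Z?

Fix the vertex order a < b < c < d and write every simplex with vertices in increasing order. Then dim K = 2 and the simplices of K are:

  0-simplices (4): a, b, c, d
  1-simplices (6): ab, ac, ad, bc, bd, cd
  2-simplices (4): abc, abd, acd, bcd

so the chain groups are C_0 ≅ Z^4, C_1 ≅ Z^6, C_2 ≅ Z^4.

Boundary ∂_1: C_1 → C_0 maps an edge to its endpoints' difference, ∂[p,q] = q − p. For instance
  ∂bd = d − b.
The 4×6 boundary matrix has rank 3 and Smith normal form diag(1,1,1).

The boundary map ∂_2: C_2 → C_1 maps a triangle to the signed sum of its edges. For instance
  ∂bcd = cd − bd + bc,
  ∂abd = bd − ad + ab.
This gives a 6×4 integer matrix of rank 3; reducing to Smith normal form yields diagonal entries (1,1,1).

Computing H_k = (kernel of ∂_k) / (image of ∂_{k+1}):

  H_0: rank C_0 − rank ∂_1 = 4 − 3 = 1, and the invariant factors of ∂_1 are all 1, so H_0 = Z.
  H_1: rank ker ∂_1 − rank ∂_2 = (6 − 3) − 3 = 0, and the invariant factors of ∂_2 are all 1, so H_1 = 0.
  H_2: rank ker ∂_2 − rank ∂_3 = (4 − 3) − 0 = 1, and there is no ∂_3, so H_2 = Z.

As a check, the Euler characteristic is 4 − 6 + 4 = 2, which agrees with 1 − 0 + 1 = 2.
(K is a triangulation of the 2-sphere S^2.)

H_0 = Z,  H_1 = 0,  H_2 = Z.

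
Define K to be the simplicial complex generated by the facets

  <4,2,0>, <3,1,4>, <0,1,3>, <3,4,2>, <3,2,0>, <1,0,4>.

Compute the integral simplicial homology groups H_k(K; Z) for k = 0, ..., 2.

H_0 ≅ Z,  H_1 = 0,  H_2 ≅ Z.

Order the vertices as 0 < 1 < 2 < 3 < 4. Listing each simplex with vertices in this order, K has dimension 2 with simplices:

  0-simplices (5): [0], [1], [2], [3], [4]
  1-simplices (9): [0,1], [0,2], [0,3], [0,4], [1,3], [1,4], [2,3], [2,4], [3,4]
  2-simplices (6): [0,1,3], [0,1,4], [0,2,3], [0,2,4], [1,3,4], [2,3,4]

so the chain groups are C_0 ≅ Z^5, C_1 ≅ Z^9, C_2 ≅ Z^6.

Boundary ∂_1: C_1 → C_0 maps an edge to its endpoints' difference, ∂[p,q] = q − p.
As a 5×9 matrix over Z this has rank 4, with invariant factors (1,1,1,1).

The boundary map ∂_2: C_2 → C_1 acts by ∂[p,q,r] = [q,r] − [p,r] + [p,q]. For instance
  ∂[0,1,3] = [1,3] − [0,3] + [0,1],
  ∂[0,2,4] = [2,4] − [0,4] + [0,2].
This gives a 9×6 integer matrix of rank 5; reducing to Smith normal form yields diagonal entries (1,1,1,1,1).

Computing H_k = (kernel of ∂_k) / (image of ∂_{k+1}):

  H_0: rank C_0 − rank ∂_1 = 5 − 4 = 1, and the invariant factors of ∂_1 are all 1, so H_0 ≅ Z.
  H_1: rank ker ∂_1 − rank ∂_2 = (9 − 4) − 5 = 0, and the invariant factors of ∂_2 are all 1, so H_1 ≅ 0.
  H_2: rank ker ∂_2 − rank ∂_3 = (6 − 5) − 0 = 1, and there is no ∂_3, so H_2 ≅ Z.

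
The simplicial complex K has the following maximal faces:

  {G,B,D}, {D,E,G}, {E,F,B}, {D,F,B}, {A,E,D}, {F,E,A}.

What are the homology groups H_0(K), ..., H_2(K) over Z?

H_0 ≅ Z,  H_1 ≅ Z,  H_2 = 0.

Order the vertices as A < B < D < E < F < G. Listing each simplex with vertices in this order, K has dimension 2 with simplices:

  0-simplices (6): A, B, D, E, F, G
  1-simplices (12): AD, AE, AF, BD, BE, BF, BG, DE, DF, DG, EF, EG
  2-simplices (6): ADE, AEF, BDF, BDG, BEF, DEG

so the chain groups are C_0 ≅ Z^6, C_1 ≅ Z^12, C_2 ≅ Z^6.

∂_1: C_1 → C_0 sends each edge [p,q] (with p < q) to q − p. For instance
  ∂BG = G − B.
The 6×12 boundary matrix has rank 5 and Smith normal form diag(1,1,1,1,1).

Boundary ∂_2: C_2 → C_1 acts by ∂[p,q,r] = [q,r] − [p,r] + [p,q]. For instance
  ∂ADE = DE − AE + AD,
  ∂BEF = EF − BF + BE.
As a 12×6 matrix over Z this has rank 6, with invariant factors (1,1,1,1,1,1).

Computing H_k = (kernel of ∂_k) / (image of ∂_{k+1}):

  H_0: rank C_0 − rank ∂_1 = 6 − 5 = 1, and the invariant factors of ∂_1 are all 1, so H_0 ≅ Z.
  H_1: rank ker ∂_1 − rank ∂_2 = (12 − 5) − 6 = 1, and the invariant factors of ∂_2 are all 1, so H_1 ≅ Z.
  H_2: rank ker ∂_2 − rank ∂_3 = (6 − 6) − 0 = 0, and there is no ∂_3, so H_2 ≅ 0.

(K is a triangulation of the cylinder S^1 x I.)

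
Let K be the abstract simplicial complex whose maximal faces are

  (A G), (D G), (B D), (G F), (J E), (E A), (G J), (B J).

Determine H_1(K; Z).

Order the vertices as A < B < D < E < F < G < J. Listing each simplex with vertices in this order, K has dimension 1 with simplices:

  0-simplices (7): A, B, D, E, F, G, J
  1-simplices (8): AE, AG, BD, BJ, DG, EJ, FG, GJ

Hence C_0 ≅ Z^7, C_1 ≅ Z^8.

The boundary map ∂_1: C_1 → C_0 is given by ∂[p,q] = [q] − [p]. For instance
  ∂EJ = J − E.
The 7×8 boundary matrix has rank 6 and Smith normal form diag(1,1,1,1,1,1).

Now H_k = ker ∂_k / im ∂_{k+1}, so:

  H_1: rank ker ∂_1 − rank ∂_2 = (8 − 6) − 0 = 2, and there is no ∂_2, so H_1 ≅ Z^2.

H_1 = Z^2.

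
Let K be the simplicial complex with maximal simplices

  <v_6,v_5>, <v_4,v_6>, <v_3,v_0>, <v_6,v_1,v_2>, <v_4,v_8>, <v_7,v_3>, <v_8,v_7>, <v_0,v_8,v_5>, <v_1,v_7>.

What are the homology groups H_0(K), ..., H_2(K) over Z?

H_0 ≅ Z,  H_1 ≅ Z^3,  H_2 = 0.

K has 9 vertices, 13 edges, 2 triangles.
rank ∂_0 = 0, rank ∂_1 = 8 ⇒ b_0 = 9 − 0 − 8 = 1; all invariant factors of ∂_1 are 1 so no torsion. So H_0 = Z.
rank ∂_1 = 8, rank ∂_2 = 2 ⇒ b_1 = 13 − 8 − 2 = 3; all invariant factors of ∂_2 are 1 so no torsion. So H_1 = Z^3.
rank ∂_2 = 2, rank ∂_3 = 0 ⇒ b_2 = 2 − 2 − 0 = 0. So H_2 = 0.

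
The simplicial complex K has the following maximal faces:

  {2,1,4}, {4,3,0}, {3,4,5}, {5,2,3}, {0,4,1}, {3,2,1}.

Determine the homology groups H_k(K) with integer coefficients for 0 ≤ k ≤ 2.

H_0 = Z,  H_1 = Z,  H_2 = 0.

Take the total order 0 < 1 < 2 < 3 < 4 < 5 on the vertex set. Then K (dimension 2) consists of the simplices:

  0-simplices (6): [0], [1], [2], [3], [4], [5]
  1-simplices (12): [0,1], [0,3], [0,4], [1,2], [1,3], [1,4], [2,3], [2,4], [2,5], [3,4], [3,5], [4,5]
  2-simplices (6): [0,1,4], [0,3,4], [1,2,3], [1,2,4], [2,3,5], [3,4,5]

so the chain groups are C_0 ≅ Z^6, C_1 ≅ Z^12, C_2 ≅ Z^6.

∂_1: C_1 → C_0 sends each edge [p,q] (with p < q) to q − p. For instance
  ∂[0,4] = [4] − [0].
As a 6×12 matrix over Z this has rank 5, with invariant factors (1,1,1,1,1).

∂_2: C_2 → C_1 maps a triangle to the signed sum of its edges. For instance
  ∂[2,3,5] = [3,5] − [2,5] + [2,3],
  ∂[1,2,3] = [2,3] − [1,3] + [1,2].
The 12×6 boundary matrix has rank 6 and Smith normal form diag(1,1,1,1,1,1).

Now H_k = ker ∂_k / im ∂_{k+1}, so:

  H_0: rank C_0 − rank ∂_1 = 6 − 5 = 1, and the invariant factors of ∂_1 are all 1, so H_0 = Z.
  H_1: rank ker ∂_1 − rank ∂_2 = (12 − 5) − 6 = 1, and the invariant factors of ∂_2 are all 1, so H_1 = Z.
  H_2: rank ker ∂_2 − rank ∂_3 = (6 − 6) − 0 = 0, and there is no ∂_3, so H_2 = 0.

As a check, the Euler characteristic is 6 − 12 + 6 = 0, which agrees with 1 − 1 + 0 = 0.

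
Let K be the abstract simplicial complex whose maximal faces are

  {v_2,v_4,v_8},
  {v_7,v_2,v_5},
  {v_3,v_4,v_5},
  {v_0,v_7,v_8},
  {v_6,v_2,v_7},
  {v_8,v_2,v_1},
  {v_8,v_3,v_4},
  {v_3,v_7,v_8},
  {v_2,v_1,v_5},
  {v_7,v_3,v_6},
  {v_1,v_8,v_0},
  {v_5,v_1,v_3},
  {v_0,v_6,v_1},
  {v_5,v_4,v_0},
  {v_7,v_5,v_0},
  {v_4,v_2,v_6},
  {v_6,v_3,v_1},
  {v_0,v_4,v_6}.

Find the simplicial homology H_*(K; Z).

H_0 = Z,  H_1 = Z^2,  H_2 = Z.

K has 9 vertices, 27 edges, 18 triangles.
rank ∂_0 = 0, rank ∂_1 = 8 ⇒ b_0 = 9 − 0 − 8 = 1; all invariant factors of ∂_1 are 1 so no torsion. So H_0 = Z.
rank ∂_1 = 8, rank ∂_2 = 17 ⇒ b_1 = 27 − 8 − 17 = 2; all invariant factors of ∂_2 are 1 so no torsion. So H_1 = Z^2.
rank ∂_2 = 17, rank ∂_3 = 0 ⇒ b_2 = 18 − 17 − 0 = 1. So H_2 = Z.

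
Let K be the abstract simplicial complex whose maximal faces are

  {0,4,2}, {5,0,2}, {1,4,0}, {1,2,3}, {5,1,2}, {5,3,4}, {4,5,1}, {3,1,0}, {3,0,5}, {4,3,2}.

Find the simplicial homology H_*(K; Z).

Take the total order 0 < 1 < 2 < 3 < 4 < 5 on the vertex set. Then K (dimension 2) consists of the simplices:

  0-simplices (6): [0], [1], [2], [3], [4], [5]
  1-simplices (15): [0,1], [0,2], [0,3], [0,4], [0,5], [1,2], [1,3], [1,4], [1,5], [2,3], [2,4], [2,5], [3,4], [3,5], [4,5]
  2-simplices (10): [0,1,3], [0,1,4], [0,2,4], [0,2,5], [0,3,5], [1,2,3], [1,2,5], [1,4,5], [2,3,4], [3,4,5]

Hence C_0 ≅ Z^6, C_1 ≅ Z^15, C_2 ≅ Z^10.

∂_1: C_1 → C_0 maps an edge to its endpoints' difference, ∂[p,q] = q − p. For instance
  ∂[0,3] = [3] − [0].
The resulting 6×15 matrix has rank 5, and its Smith normal form has invariant factors (1,1,1,1,1).

Boundary ∂_2: C_2 → C_1 acts by ∂[p,q,r] = [q,r] − [p,r] + [p,q]. For instance
  ∂[1,2,3] = [2,3] − [1,3] + [1,2],
  ∂[0,1,4] = [1,4] − [0,4] + [0,1].
This gives a 15×10 integer matrix of rank 10; reducing to Smith normal form yields diagonal entries (1,1,1,1,1,1,1,1,1,2).

Computing H_k = (kernel of ∂_k) / (image of ∂_{k+1}):

  H_0: rank C_0 − rank ∂_1 = 6 − 5 = 1, and the invariant factors of ∂_1 are all 1, so H_0 = Z.
  H_1: rank ker ∂_1 − rank ∂_2 = (15 − 5) − 10 = 0, and ∂_2 has invariant factor 2 > 1, so H_1 = Z/2.
  H_2: rank ker ∂_2 − rank ∂_3 = (10 − 10) − 0 = 0, and there is no ∂_3, so H_2 = 0.

As a check, the Euler characteristic is 6 − 15 + 10 = 1, which agrees with 1 − 0 + 0 = 1.

H_0 = Z,  H_1 = Z/2,  H_2 = 0.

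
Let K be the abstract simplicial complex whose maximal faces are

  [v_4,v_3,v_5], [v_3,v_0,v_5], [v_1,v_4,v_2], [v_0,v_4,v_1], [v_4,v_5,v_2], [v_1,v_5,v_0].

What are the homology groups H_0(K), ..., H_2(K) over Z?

H_0 = Z,  H_1 = Z,  H_2 = 0.

Order the vertices as v_0 < v_1 < v_2 < v_3 < v_4 < v_5. Listing each simplex with vertices in this order, K has dimension 2 with simplices:

  0-simplices (6): [v_0], [v_1], [v_2], [v_3], [v_4], [v_5]
  1-simplices (12): [v_0,v_1], [v_0,v_3], [v_0,v_4], [v_0,v_5], [v_1,v_2], [v_1,v_4], [v_1,v_5], [v_2,v_4], [v_2,v_5], [v_3,v_4], [v_3,v_5], [v_4,v_5]
  2-simplices (6): [v_0,v_1,v_4], [v_0,v_1,v_5], [v_0,v_3,v_5], [v_1,v_2,v_4], [v_2,v_4,v_5], [v_3,v_4,v_5]

so the chain groups are C_0 ≅ Z^6, C_1 ≅ Z^12, C_2 ≅ Z^6.

Boundary ∂_1: C_1 → C_0 maps an edge to its endpoints' difference, ∂[p,q] = q − p. For instance
  ∂[v_3,v_4] = [v_4] − [v_3].
The 6×12 boundary matrix has rank 5 and Smith normal form diag(1,1,1,1,1).

∂_2: C_2 → C_1 maps a triangle to the signed sum of its edges. For instance
  ∂[v_0,v_3,v_5] = [v_3,v_5] − [v_0,v_5] + [v_0,v_3],
  ∂[v_1,v_2,v_4] = [v_2,v_4] − [v_1,v_4] + [v_1,v_2].
The resulting 12×6 matrix has rank 6, and its Smith normal form has invariant factors (1,1,1,1,1,1).

Now H_k = ker ∂_k / im ∂_{k+1}, so:

  H_0: rank C_0 − rank ∂_1 = 6 − 5 = 1, and the invariant factors of ∂_1 are all 1, so H_0 = Z.
  H_1: rank ker ∂_1 − rank ∂_2 = (12 − 5) − 6 = 1, and the invariant factors of ∂_2 are all 1, so H_1 = Z.
  H_2: rank ker ∂_2 − rank ∂_3 = (6 − 6) − 0 = 0, and there is no ∂_3, so H_2 = 0.

As a check, the Euler characteristic is 6 − 12 + 6 = 0, which agrees with 1 − 1 + 0 = 0.
(K is a triangulation of the cylinder S^1 x I.)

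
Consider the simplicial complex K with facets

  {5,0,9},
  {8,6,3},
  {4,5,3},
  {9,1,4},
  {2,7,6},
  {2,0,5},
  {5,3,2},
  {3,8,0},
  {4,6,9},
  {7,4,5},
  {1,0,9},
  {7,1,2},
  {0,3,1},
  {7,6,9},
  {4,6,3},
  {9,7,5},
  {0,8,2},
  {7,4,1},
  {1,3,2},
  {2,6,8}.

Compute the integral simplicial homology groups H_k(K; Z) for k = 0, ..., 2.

Fix the vertex order 0 < 1 < 2 < 3 < 4 < 5 < 6 < 7 < 8 < 9 and write every simplex with vertices in increasing order. Then dim K = 2 and the simplices of K are:

  0-simplices (10): [0], [1], [2], [3], [4], [5], [6], [7], [8], [9]
  1-simplices (30): (30 of them)
  2-simplices (20): (20 of them)

giving chain groups C_0 ≅ Z^10, C_1 ≅ Z^30, C_2 ≅ Z^20.

Boundary ∂_1: C_1 → C_0 is given by ∂[p,q] = [q] − [p].
The resulting 10×30 matrix has rank 9, and its Smith normal form has invariant factors (1,1,1,1,1,1,1,1,1).

Boundary ∂_2: C_2 → C_1 maps a triangle to the signed sum of its edges. For instance
  ∂[0,1,3] = [1,3] − [0,3] + [0,1],
  ∂[1,4,9] = [4,9] − [1,9] + [1,4].
This gives a 30×20 integer matrix of rank 20; reducing to Smith normal form yields diagonal entries (1,1,1,1,1,1,1,1,1,1,1,1,1,1,1,1,1,1,1,2).

Now H_k = ker ∂_k / im ∂_{k+1}, so:

  H_0: rank C_0 − rank ∂_1 = 10 − 9 = 1, and the invariant factors of ∂_1 are all 1, so H_0 ≅ Z.
  H_1: rank ker ∂_1 − rank ∂_2 = (30 − 9) − 20 = 1, and ∂_2 has invariant factor 2 > 1, so H_1 ≅ Z ⊕ Z/2Z.
  H_2: rank ker ∂_2 − rank ∂_3 = (20 − 20) − 0 = 0, and there is no ∂_3, so H_2 ≅ 0.

(K is a triangulation of the Klein bottle.)

H_0 ≅ Z,  H_1 ≅ Z ⊕ Z/2Z,  H_2 = 0.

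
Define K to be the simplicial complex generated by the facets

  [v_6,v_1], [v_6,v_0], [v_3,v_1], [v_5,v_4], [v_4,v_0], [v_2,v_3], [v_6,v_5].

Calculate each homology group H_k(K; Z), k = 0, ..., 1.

Order the vertices as v_0 < v_1 < v_2 < v_3 < v_4 < v_5 < v_6. Listing each simplex with vertices in this order, K has dimension 1 with simplices:

  0-simplices (7): [v_0], [v_1], [v_2], [v_3], [v_4], [v_5], [v_6]
  1-simplices (7): [v_0,v_4], [v_0,v_6], [v_1,v_3], [v_1,v_6], [v_2,v_3], [v_4,v_5], [v_5,v_6]

so the chain groups are C_0 ≅ Z^7, C_1 ≅ Z^7.

The boundary map ∂_1: C_1 → C_0 maps an edge to its endpoints' difference, ∂[p,q] = q − p.
The resulting 7×7 matrix has rank 6, and its Smith normal form has invariant factors (1,1,1,1,1,1).

Computing H_k = (kernel of ∂_k) / (image of ∂_{k+1}):

  H_0: rank C_0 − rank ∂_1 = 7 − 6 = 1, and the invariant factors of ∂_1 are all 1, so H_0 ≅ Z.
  H_1: rank ker ∂_1 − rank ∂_2 = (7 − 6) − 0 = 1, and there is no ∂_2, so H_1 ≅ Z.

As a check, the Euler characteristic is 7 − 7 = 0, which agrees with 1 − 1 = 0.

H_0 = Z,  H_1 = Z.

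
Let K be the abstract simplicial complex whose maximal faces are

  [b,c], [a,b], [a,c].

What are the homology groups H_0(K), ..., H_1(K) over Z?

We work with the vertex ordering a < b < c. The simplices of K, each written with vertices in increasing order, are:

  0-simplices (3): a, b, c
  1-simplices (3): ab, ac, bc

giving chain groups C_0 ≅ Z^3, C_1 ≅ Z^3.

∂_1: C_1 → C_0 maps an edge to its endpoints' difference, ∂[p,q] = q − p. For instance
  ∂ab = b − a.
As a 3×3 matrix over Z this has rank 2, with invariant factors (1,1).

Now H_k = ker ∂_k / im ∂_{k+1}, so:

  H_0: rank C_0 − rank ∂_1 = 3 − 2 = 1, and the invariant factors of ∂_1 are all 1, so H_0 = Z.
  H_1: rank ker ∂_1 − rank ∂_2 = (3 − 2) − 0 = 1, and there is no ∂_2, so H_1 = Z.

H_0 ≅ Z,  H_1 ≅ Z.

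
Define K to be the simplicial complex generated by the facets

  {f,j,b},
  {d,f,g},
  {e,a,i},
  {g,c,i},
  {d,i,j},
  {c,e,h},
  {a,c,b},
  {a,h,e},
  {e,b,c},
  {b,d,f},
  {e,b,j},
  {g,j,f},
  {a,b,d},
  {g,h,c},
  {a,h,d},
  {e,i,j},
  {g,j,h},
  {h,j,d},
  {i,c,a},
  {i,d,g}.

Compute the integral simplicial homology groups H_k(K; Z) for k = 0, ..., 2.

H_0 ≅ Z,  H_1 ≅ Z ⊕ Z/2Z,  H_2 = 0.

Order the vertices as a < b < c < d < e < f < g < h < i < j. Listing each simplex with vertices in this order, K has dimension 2 with simplices:

  0-simplices (10): a, b, c, d, e, f, g, h, i, j
  1-simplices (30): ab, ac, ad, ae, ah, ai, bc, bd, be, bf, bj, ce, cg, ch, ci, df, dg, dh, di, dj, eh, ei, ej, fg, fj, gh, gi, gj, hj, ij
  2-simplices (20): abc, abd, aci, adh, aeh, aei, bce, bdf, bej, bfj, ceh, cgh, cgi, dfg, dgi, dhj, dij, eij, fgj, ghj

so the chain groups are C_0 ≅ Z^10, C_1 ≅ Z^30, C_2 ≅ Z^20.

The boundary map ∂_1: C_1 → C_0 maps an edge to its endpoints' difference, ∂[p,q] = q − p.
This gives a 10×30 integer matrix of rank 9; reducing to Smith normal form yields diagonal entries (1,1,1,1,1,1,1,1,1).

The boundary map ∂_2: C_2 → C_1 sends each 2-simplex [p,q,r] to [q,r] − [p,r] + [p,q]. For instance
  ∂abc = bc − ac + ab,
  ∂bej = ej − bj + be.
The resulting 30×20 matrix has rank 20, and its Smith normal form has invariant factors (1,1,1,1,1,1,1,1,1,1,1,1,1,1,1,1,1,1,1,2).

Now H_k = ker ∂_k / im ∂_{k+1}, so:

  H_0: rank C_0 − rank ∂_1 = 10 − 9 = 1, and the invariant factors of ∂_1 are all 1, so H_0 = Z.
  H_1: rank ker ∂_1 − rank ∂_2 = (30 − 9) − 20 = 1, and ∂_2 has invariant factor 2 > 1, so H_1 = Z ⊕ Z/2Z.
  H_2: rank ker ∂_2 − rank ∂_3 = (20 − 20) − 0 = 0, and there is no ∂_3, so H_2 = 0.

As a check, the Euler characteristic is 10 − 30 + 20 = 0, which agrees with 1 − 1 + 0 = 0.
(K is a triangulation of the Klein bottle.)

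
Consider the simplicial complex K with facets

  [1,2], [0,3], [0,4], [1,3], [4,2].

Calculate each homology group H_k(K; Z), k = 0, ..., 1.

Order the vertices as 0 < 1 < 2 < 3 < 4. Listing each simplex with vertices in this order, K has dimension 1 with simplices:

  0-simplices (5): [0], [1], [2], [3], [4]
  1-simplices (5): [0,3], [0,4], [1,2], [1,3], [2,4]

Hence C_0 ≅ Z^5, C_1 ≅ Z^5.

∂_1: C_1 → C_0 is given by ∂[p,q] = [q] − [p]. For instance
  ∂[2,4] = [4] − [2].
As a 5×5 matrix over Z this has rank 4, with invariant factors (1,1,1,1).

Reading off H_k = ker ∂_k / im ∂_{k+1}:

  H_0: rank C_0 − rank ∂_1 = 5 − 4 = 1, and the invariant factors of ∂_1 are all 1, so H_0 ≅ Z.
  H_1: rank ker ∂_1 − rank ∂_2 = (5 − 4) − 0 = 1, and there is no ∂_2, so H_1 ≅ Z.

As a check, the Euler characteristic is 5 − 5 = 0, which agrees with 1 − 1 = 0.
(K is a triangulation of the circle S^1.)

H_0 ≅ Z,  H_1 ≅ Z.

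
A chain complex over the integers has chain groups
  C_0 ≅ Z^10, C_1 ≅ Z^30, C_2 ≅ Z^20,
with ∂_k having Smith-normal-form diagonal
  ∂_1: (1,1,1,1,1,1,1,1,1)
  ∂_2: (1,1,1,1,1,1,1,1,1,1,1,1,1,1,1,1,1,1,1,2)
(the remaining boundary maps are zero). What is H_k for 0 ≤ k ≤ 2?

H_0 ≅ Z,  H_1 ≅ Z ⊕ Z_2,  H_2 = 0.

H_0: b_0 = 10 − 0 − 9 = 1; torsion from ∂_1 factors > 1: none. So H_0 ≅ Z.
H_1: b_1 = 30 − 9 − 20 = 1; torsion from ∂_2 factors > 1: [2]. So H_1 ≅ Z ⊕ Z_2.
H_2: b_2 = 20 − 20 − 0 = 0; torsion from ∂_3 factors > 1: none. So H_2 ≅ 0.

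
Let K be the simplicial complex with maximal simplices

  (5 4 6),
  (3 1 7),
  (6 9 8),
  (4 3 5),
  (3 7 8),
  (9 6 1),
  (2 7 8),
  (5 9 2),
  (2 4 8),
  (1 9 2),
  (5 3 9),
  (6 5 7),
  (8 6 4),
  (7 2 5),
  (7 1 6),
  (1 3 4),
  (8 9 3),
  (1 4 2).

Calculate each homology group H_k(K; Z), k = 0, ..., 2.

Order the vertices as 1 < 2 < 3 < 4 < 5 < 6 < 7 < 8 < 9. Listing each simplex with vertices in this order, K has dimension 2 with simplices:

  0-simplices (9): [1], [2], [3], [4], [5], [6], [7], [8], [9]
  1-simplices (27): (27 of them)
  2-simplices (18): [1,2,4], [1,2,9], [1,3,4], [1,3,7], [1,6,7], [1,6,9], [2,4,8], [2,5,7], [2,5,9], [2,7,8], [3,4,5], [3,5,9], [3,7,8], [3,8,9], [4,5,6], [4,6,8], [5,6,7], [6,8,9]

giving chain groups C_0 ≅ Z^9, C_1 ≅ Z^27, C_2 ≅ Z^18.

Boundary ∂_1: C_1 → C_0 maps an edge to its endpoints' difference, ∂[p,q] = q − p. For instance
  ∂[1,6] = [6] − [1].
As a 9×27 matrix over Z this has rank 8, with invariant factors (1,1,1,1,1,1,1,1).

∂_2: C_2 → C_1 maps a triangle to the signed sum of its edges. For instance
  ∂[4,5,6] = [5,6] − [4,6] + [4,5],
  ∂[6,8,9] = [8,9] − [6,9] + [6,8].
As a 27×18 matrix over Z this has rank 17, with invariant factors (1,1,1,1,1,1,1,1,1,1,1,1,1,1,1,1,1).

Reading off H_k = ker ∂_k / im ∂_{k+1}:

  H_0: rank C_0 − rank ∂_1 = 9 − 8 = 1, and the invariant factors of ∂_1 are all 1, so H_0 = Z.
  H_1: rank ker ∂_1 − rank ∂_2 = (27 − 8) − 17 = 2, and the invariant factors of ∂_2 are all 1, so H_1 = Z^2.
  H_2: rank ker ∂_2 − rank ∂_3 = (18 − 17) − 0 = 1, and there is no ∂_3, so H_2 = Z.

As a check, the Euler characteristic is 9 − 27 + 18 = 0, which agrees with 1 − 2 + 1 = 0.
(K is a triangulation of the torus T^2.)

H_0 ≅ Z,  H_1 ≅ Z^2,  H_2 ≅ Z.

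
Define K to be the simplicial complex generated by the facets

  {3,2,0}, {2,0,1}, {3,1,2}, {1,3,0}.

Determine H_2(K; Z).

H_2 = Z.

Take the total order 0 < 1 < 2 < 3 on the vertex set. Then K (dimension 2) consists of the simplices:

  0-simplices (4): [0], [1], [2], [3]
  1-simplices (6): [0,1], [0,2], [0,3], [1,2], [1,3], [2,3]
  2-simplices (4): [0,1,2], [0,1,3], [0,2,3], [1,2,3]

giving chain groups C_0 ≅ Z^4, C_1 ≅ Z^6, C_2 ≅ Z^4.

Boundary ∂_1: C_1 → C_0 sends each edge [p,q] (with p < q) to q − p. For instance
  ∂[2,3] = [3] − [2].
The 4×6 boundary matrix has rank 3 and Smith normal form diag(1,1,1).

∂_2: C_2 → C_1 sends each 2-simplex [p,q,r] to [q,r] − [p,r] + [p,q]. For instance
  ∂[0,1,3] = [1,3] − [0,3] + [0,1],
  ∂[0,1,2] = [1,2] − [0,2] + [0,1].
This gives a 6×4 integer matrix of rank 3; reducing to Smith normal form yields diagonal entries (1,1,1).

Now H_k = ker ∂_k / im ∂_{k+1}, so:

  H_2: rank ker ∂_2 − rank ∂_3 = (4 − 3) − 0 = 1, and there is no ∂_3, so H_2 ≅ Z.

(K is a triangulation of the 2-sphere S^2.)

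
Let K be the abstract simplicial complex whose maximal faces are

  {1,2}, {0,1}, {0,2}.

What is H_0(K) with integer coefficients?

H_0 ≅ Z.

We work with the vertex ordering 0 < 1 < 2. The simplices of K, each written with vertices in increasing order, are:

  0-simplices (3): [0], [1], [2]
  1-simplices (3): [0,1], [0,2], [1,2]

giving chain groups C_0 ≅ Z^3, C_1 ≅ Z^3.

The boundary map ∂_1: C_1 → C_0 maps an edge to its endpoints' difference, ∂[p,q] = q − p. For instance
  ∂[0,1] = [1] − [0].
As a 3×3 matrix over Z this has rank 2, with invariant factors (1,1).

From H_k ≅ ker(∂_k) / im(∂_{k+1}) we obtain:

  H_0: rank C_0 − rank ∂_1 = 3 − 2 = 1, and the invariant factors of ∂_1 are all 1, so H_0 ≅ Z.

(K is a triangulation of the circle S^1.)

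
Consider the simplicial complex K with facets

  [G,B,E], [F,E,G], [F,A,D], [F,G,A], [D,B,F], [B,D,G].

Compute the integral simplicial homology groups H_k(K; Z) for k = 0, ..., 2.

H_0 = Z,  H_1 = Z,  H_2 = 0.

Order the vertices as A < B < D < E < F < G. Listing each simplex with vertices in this order, K has dimension 2 with simplices:

  0-simplices (6): A, B, D, E, F, G
  1-simplices (12): AD, AF, AG, BD, BE, BF, BG, DF, DG, EF, EG, FG
  2-simplices (6): ADF, AFG, BDF, BDG, BEG, EFG

Hence C_0 ≅ Z^6, C_1 ≅ Z^12, C_2 ≅ Z^6.

∂_1: C_1 → C_0 is given by ∂[p,q] = [q] − [p]. For instance
  ∂DG = G − D.
The 6×12 boundary matrix has rank 5 and Smith normal form diag(1,1,1,1,1).

∂_2: C_2 → C_1 acts by ∂[p,q,r] = [q,r] − [p,r] + [p,q]. For instance
  ∂BDG = DG − BG + BD,
  ∂ADF = DF − AF + AD.
This gives a 12×6 integer matrix of rank 6; reducing to Smith normal form yields diagonal entries (1,1,1,1,1,1).

Now H_k = ker ∂_k / im ∂_{k+1}, so:

  H_0: rank C_0 − rank ∂_1 = 6 − 5 = 1, and the invariant factors of ∂_1 are all 1, so H_0 = Z.
  H_1: rank ker ∂_1 − rank ∂_2 = (12 − 5) − 6 = 1, and the invariant factors of ∂_2 are all 1, so H_1 = Z.
  H_2: rank ker ∂_2 − rank ∂_3 = (6 − 6) − 0 = 0, and there is no ∂_3, so H_2 = 0.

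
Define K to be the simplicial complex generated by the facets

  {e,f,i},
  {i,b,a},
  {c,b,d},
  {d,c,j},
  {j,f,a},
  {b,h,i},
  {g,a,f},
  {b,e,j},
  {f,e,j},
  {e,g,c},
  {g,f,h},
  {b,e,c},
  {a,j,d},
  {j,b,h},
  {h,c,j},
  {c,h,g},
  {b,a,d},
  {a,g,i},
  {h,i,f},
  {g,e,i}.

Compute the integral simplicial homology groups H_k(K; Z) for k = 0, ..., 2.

Take the total order a < b < c < d < e < f < g < h < i < j on the vertex set. Then K (dimension 2) consists of the simplices:

  0-simplices (10): a, b, c, d, e, f, g, h, i, j
  1-simplices (30): ab, ad, af, ag, ai, aj, bc, bd, be, bh, bi, bj, cd, ce, cg, ch, cj, dj, ef, eg, ei, ej, fg, fh, fi, fj, gh, gi, hi, hj
  2-simplices (20): abd, abi, adj, afg, afj, agi, bcd, bce, bej, bhi, bhj, cdj, ceg, cgh, chj, efi, efj, egi, fgh, fhi

Hence C_0 ≅ Z^10, C_1 ≅ Z^30, C_2 ≅ Z^20.

∂_1: C_1 → C_0 is given by ∂[p,q] = [q] − [p]. For instance
  ∂af = f − a.
The 10×30 boundary matrix has rank 9 and Smith normal form diag(1,1,1,1,1,1,1,1,1).

The boundary map ∂_2: C_2 → C_1 sends each 2-simplex [p,q,r] to [q,r] − [p,r] + [p,q]. For instance
  ∂cgh = gh − ch + cg,
  ∂efi = fi − ei + ef.
This gives a 30×20 integer matrix of rank 20; reducing to Smith normal form yields diagonal entries (1,1,1,1,1,1,1,1,1,1,1,1,1,1,1,1,1,1,1,2).

From H_k ≅ ker(∂_k) / im(∂_{k+1}) we obtain:

  H_0: rank C_0 − rank ∂_1 = 10 − 9 = 1, and the invariant factors of ∂_1 are all 1, so H_0 ≅ Z.
  H_1: rank ker ∂_1 − rank ∂_2 = (30 − 9) − 20 = 1, and ∂_2 has invariant factor 2 > 1, so H_1 ≅ Z ⊕ Z/2Z.
  H_2: rank ker ∂_2 − rank ∂_3 = (20 − 20) − 0 = 0, and there is no ∂_3, so H_2 ≅ 0.

H_0 = Z,  H_1 = Z ⊕ Z/2Z,  H_2 = 0.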